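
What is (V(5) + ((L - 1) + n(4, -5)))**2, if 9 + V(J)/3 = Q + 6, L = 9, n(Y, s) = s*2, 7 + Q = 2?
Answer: 676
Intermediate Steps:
Q = -5 (Q = -7 + 2 = -5)
n(Y, s) = 2*s
V(J) = -24 (V(J) = -27 + 3*(-5 + 6) = -27 + 3*1 = -27 + 3 = -24)
(V(5) + ((L - 1) + n(4, -5)))**2 = (-24 + ((9 - 1) + 2*(-5)))**2 = (-24 + (8 - 10))**2 = (-24 - 2)**2 = (-26)**2 = 676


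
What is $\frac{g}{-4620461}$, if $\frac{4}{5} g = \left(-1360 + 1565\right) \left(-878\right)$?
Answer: $\frac{449975}{9240922} \approx 0.048694$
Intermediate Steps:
$g = - \frac{449975}{2}$ ($g = \frac{5 \left(-1360 + 1565\right) \left(-878\right)}{4} = \frac{5 \cdot 205 \left(-878\right)}{4} = \frac{5}{4} \left(-179990\right) = - \frac{449975}{2} \approx -2.2499 \cdot 10^{5}$)
$\frac{g}{-4620461} = - \frac{449975}{2 \left(-4620461\right)} = \left(- \frac{449975}{2}\right) \left(- \frac{1}{4620461}\right) = \frac{449975}{9240922}$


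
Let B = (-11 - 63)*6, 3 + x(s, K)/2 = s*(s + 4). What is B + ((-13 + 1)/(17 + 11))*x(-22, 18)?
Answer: -5466/7 ≈ -780.86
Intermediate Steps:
x(s, K) = -6 + 2*s*(4 + s) (x(s, K) = -6 + 2*(s*(s + 4)) = -6 + 2*(s*(4 + s)) = -6 + 2*s*(4 + s))
B = -444 (B = -74*6 = -444)
B + ((-13 + 1)/(17 + 11))*x(-22, 18) = -444 + ((-13 + 1)/(17 + 11))*(-6 + 2*(-22)² + 8*(-22)) = -444 + (-12/28)*(-6 + 2*484 - 176) = -444 + (-12*1/28)*(-6 + 968 - 176) = -444 - 3/7*786 = -444 - 2358/7 = -5466/7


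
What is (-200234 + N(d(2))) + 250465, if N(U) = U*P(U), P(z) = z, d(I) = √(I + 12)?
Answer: 50245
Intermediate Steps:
d(I) = √(12 + I)
N(U) = U² (N(U) = U*U = U²)
(-200234 + N(d(2))) + 250465 = (-200234 + (√(12 + 2))²) + 250465 = (-200234 + (√14)²) + 250465 = (-200234 + 14) + 250465 = -200220 + 250465 = 50245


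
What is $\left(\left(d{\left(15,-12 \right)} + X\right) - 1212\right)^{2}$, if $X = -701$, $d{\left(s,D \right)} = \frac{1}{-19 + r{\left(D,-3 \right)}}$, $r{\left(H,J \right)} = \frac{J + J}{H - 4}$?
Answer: $\frac{81250652025}{22201} \approx 3.6598 \cdot 10^{6}$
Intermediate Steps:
$r{\left(H,J \right)} = \frac{2 J}{-4 + H}$
$d{\left(s,D \right)} = \frac{1}{-19 - \frac{6}{-4 + D}}$ ($d{\left(s,D \right)} = \frac{1}{-19 + 2 \left(-3\right) \frac{1}{-4 + D}} = \frac{1}{-19 - \frac{6}{-4 + D}}$)
$\left(\left(d{\left(15,-12 \right)} + X\right) - 1212\right)^{2} = \left(\left(\frac{4 - -12}{-70 + 19 \left(-12\right)} - 701\right) - 1212\right)^{2} = \left(\left(\frac{4 + 12}{-70 - 228} - 701\right) - 1212\right)^{2} = \left(\left(\frac{1}{-298} \cdot 16 - 701\right) - 1212\right)^{2} = \left(\left(\left(- \frac{1}{298}\right) 16 - 701\right) - 1212\right)^{2} = \left(\left(- \frac{8}{149} - 701\right) - 1212\right)^{2} = \left(- \frac{104457}{149} - 1212\right)^{2} = \left(- \frac{285045}{149}\right)^{2} = \frac{81250652025}{22201}$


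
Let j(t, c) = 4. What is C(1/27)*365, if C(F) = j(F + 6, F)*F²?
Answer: 1460/729 ≈ 2.0027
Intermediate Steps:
C(F) = 4*F²
C(1/27)*365 = (4*(1/27)²)*365 = (4*(1/729))*365 = (4/729)*365 = 1460/729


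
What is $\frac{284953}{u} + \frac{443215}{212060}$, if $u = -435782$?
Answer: $\frac{13271798595}{9241193092} \approx 1.4362$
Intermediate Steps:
$\frac{284953}{u} + \frac{443215}{212060} = \frac{284953}{-435782} + \frac{443215}{212060} = 284953 \left(- \frac{1}{435782}\right) + 443215 \cdot \frac{1}{212060} = - \frac{284953}{435782} + \frac{88643}{42412} = \frac{13271798595}{9241193092}$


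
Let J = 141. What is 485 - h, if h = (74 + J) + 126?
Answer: 144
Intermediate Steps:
h = 341 (h = (74 + 141) + 126 = 215 + 126 = 341)
485 - h = 485 - 1*341 = 485 - 341 = 144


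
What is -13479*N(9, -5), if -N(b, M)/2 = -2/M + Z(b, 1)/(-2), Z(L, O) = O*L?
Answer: -552639/5 ≈ -1.1053e+5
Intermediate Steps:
Z(L, O) = L*O
N(b, M) = b + 4/M (N(b, M) = -2*(-2/M + (b*1)/(-2)) = -2*(-2/M + b*(-½)) = -2*(-2/M - b/2) = b + 4/M)
-13479*N(9, -5) = -13479*(9 + 4/(-5)) = -13479*(9 + 4*(-⅕)) = -13479*(9 - ⅘) = -13479*41/5 = -552639/5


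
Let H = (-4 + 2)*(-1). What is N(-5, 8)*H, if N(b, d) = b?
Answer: -10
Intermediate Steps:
H = 2 (H = -2*(-1) = 2)
N(-5, 8)*H = -5*2 = -10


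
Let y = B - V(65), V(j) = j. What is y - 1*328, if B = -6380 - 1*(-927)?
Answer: -5846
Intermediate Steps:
B = -5453 (B = -6380 + 927 = -5453)
y = -5518 (y = -5453 - 1*65 = -5453 - 65 = -5518)
y - 1*328 = -5518 - 1*328 = -5518 - 328 = -5846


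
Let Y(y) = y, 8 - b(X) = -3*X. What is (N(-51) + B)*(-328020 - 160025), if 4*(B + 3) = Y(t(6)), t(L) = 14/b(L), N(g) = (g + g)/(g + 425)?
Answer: 876040775/572 ≈ 1.5315e+6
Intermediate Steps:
N(g) = 2*g/(425 + g) (N(g) = (2*g)/(425 + g) = 2*g/(425 + g))
b(X) = 8 + 3*X (b(X) = 8 - (-3)*X = 8 + 3*X)
t(L) = 14/(8 + 3*L)
B = -149/52 (B = -3 + (14/(8 + 3*6))/4 = -3 + (14/(8 + 18))/4 = -3 + (14/26)/4 = -3 + (14*(1/26))/4 = -3 + (¼)*(7/13) = -3 + 7/52 = -149/52 ≈ -2.8654)
(N(-51) + B)*(-328020 - 160025) = (2*(-51)/(425 - 51) - 149/52)*(-328020 - 160025) = (2*(-51)/374 - 149/52)*(-488045) = (2*(-51)*(1/374) - 149/52)*(-488045) = (-3/11 - 149/52)*(-488045) = -1795/572*(-488045) = 876040775/572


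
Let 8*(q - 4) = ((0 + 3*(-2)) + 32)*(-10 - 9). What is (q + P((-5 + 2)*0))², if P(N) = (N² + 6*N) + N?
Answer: 53361/16 ≈ 3335.1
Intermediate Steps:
q = -231/4 (q = 4 + (((0 + 3*(-2)) + 32)*(-10 - 9))/8 = 4 + (((0 - 6) + 32)*(-19))/8 = 4 + ((-6 + 32)*(-19))/8 = 4 + (26*(-19))/8 = 4 + (⅛)*(-494) = 4 - 247/4 = -231/4 ≈ -57.750)
P(N) = N² + 7*N
(q + P((-5 + 2)*0))² = (-231/4 + ((-5 + 2)*0)*(7 + (-5 + 2)*0))² = (-231/4 + (-3*0)*(7 - 3*0))² = (-231/4 + 0*(7 + 0))² = (-231/4 + 0*7)² = (-231/4 + 0)² = (-231/4)² = 53361/16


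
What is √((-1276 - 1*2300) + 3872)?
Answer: 2*√74 ≈ 17.205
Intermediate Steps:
√((-1276 - 1*2300) + 3872) = √((-1276 - 2300) + 3872) = √(-3576 + 3872) = √296 = 2*√74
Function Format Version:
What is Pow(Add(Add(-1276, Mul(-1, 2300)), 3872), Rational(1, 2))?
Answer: Mul(2, Pow(74, Rational(1, 2))) ≈ 17.205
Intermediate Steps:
Pow(Add(Add(-1276, Mul(-1, 2300)), 3872), Rational(1, 2)) = Pow(Add(Add(-1276, -2300), 3872), Rational(1, 2)) = Pow(Add(-3576, 3872), Rational(1, 2)) = Pow(296, Rational(1, 2)) = Mul(2, Pow(74, Rational(1, 2)))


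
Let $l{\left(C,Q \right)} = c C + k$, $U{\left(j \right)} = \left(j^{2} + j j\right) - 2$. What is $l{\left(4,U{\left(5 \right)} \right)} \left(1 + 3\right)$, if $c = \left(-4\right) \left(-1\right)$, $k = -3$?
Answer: $52$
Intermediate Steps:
$c = 4$
$U{\left(j \right)} = -2 + 2 j^{2}$ ($U{\left(j \right)} = \left(j^{2} + j^{2}\right) - 2 = 2 j^{2} - 2 = -2 + 2 j^{2}$)
$l{\left(C,Q \right)} = -3 + 4 C$ ($l{\left(C,Q \right)} = 4 C - 3 = -3 + 4 C$)
$l{\left(4,U{\left(5 \right)} \right)} \left(1 + 3\right) = \left(-3 + 4 \cdot 4\right) \left(1 + 3\right) = \left(-3 + 16\right) 4 = 13 \cdot 4 = 52$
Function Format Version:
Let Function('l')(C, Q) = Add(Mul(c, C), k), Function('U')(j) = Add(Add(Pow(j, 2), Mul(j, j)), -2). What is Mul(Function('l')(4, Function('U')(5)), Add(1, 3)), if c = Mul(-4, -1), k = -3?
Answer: 52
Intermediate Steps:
c = 4
Function('U')(j) = Add(-2, Mul(2, Pow(j, 2))) (Function('U')(j) = Add(Add(Pow(j, 2), Pow(j, 2)), -2) = Add(Mul(2, Pow(j, 2)), -2) = Add(-2, Mul(2, Pow(j, 2))))
Function('l')(C, Q) = Add(-3, Mul(4, C)) (Function('l')(C, Q) = Add(Mul(4, C), -3) = Add(-3, Mul(4, C)))
Mul(Function('l')(4, Function('U')(5)), Add(1, 3)) = Mul(Add(-3, Mul(4, 4)), Add(1, 3)) = Mul(Add(-3, 16), 4) = Mul(13, 4) = 52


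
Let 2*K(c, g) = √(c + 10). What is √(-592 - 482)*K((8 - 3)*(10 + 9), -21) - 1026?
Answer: -1026 + 3*I*√12530/2 ≈ -1026.0 + 167.91*I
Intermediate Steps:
K(c, g) = √(10 + c)/2 (K(c, g) = √(c + 10)/2 = √(10 + c)/2)
√(-592 - 482)*K((8 - 3)*(10 + 9), -21) - 1026 = √(-592 - 482)*(√(10 + (8 - 3)*(10 + 9))/2) - 1026 = √(-1074)*(√(10 + 5*19)/2) - 1026 = (I*√1074)*(√(10 + 95)/2) - 1026 = (I*√1074)*(√105/2) - 1026 = 3*I*√12530/2 - 1026 = -1026 + 3*I*√12530/2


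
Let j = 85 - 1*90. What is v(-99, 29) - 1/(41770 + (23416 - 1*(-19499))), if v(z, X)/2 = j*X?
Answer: -24558651/84685 ≈ -290.00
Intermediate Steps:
j = -5 (j = 85 - 90 = -5)
v(z, X) = -10*X (v(z, X) = 2*(-5*X) = -10*X)
v(-99, 29) - 1/(41770 + (23416 - 1*(-19499))) = -10*29 - 1/(41770 + (23416 - 1*(-19499))) = -290 - 1/(41770 + (23416 + 19499)) = -290 - 1/(41770 + 42915) = -290 - 1/84685 = -24558651/84685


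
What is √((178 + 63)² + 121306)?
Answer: √179387 ≈ 423.54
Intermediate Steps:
√((178 + 63)² + 121306) = √(241² + 121306) = √(58081 + 121306) = √179387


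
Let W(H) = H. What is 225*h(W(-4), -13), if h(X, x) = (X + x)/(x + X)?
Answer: 225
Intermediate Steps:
h(X, x) = 1 (h(X, x) = (X + x)/(X + x) = 1)
225*h(W(-4), -13) = 225*1 = 225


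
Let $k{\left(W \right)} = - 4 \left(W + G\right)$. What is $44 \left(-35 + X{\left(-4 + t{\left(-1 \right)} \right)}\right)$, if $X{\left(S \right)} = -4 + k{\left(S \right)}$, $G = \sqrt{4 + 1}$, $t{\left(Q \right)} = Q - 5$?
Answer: $44 - 176 \sqrt{5} \approx -349.55$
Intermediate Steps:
$t{\left(Q \right)} = -5 + Q$ ($t{\left(Q \right)} = Q - 5 = -5 + Q$)
$G = \sqrt{5} \approx 2.2361$
$k{\left(W \right)} = - 4 W - 4 \sqrt{5}$ ($k{\left(W \right)} = - 4 \left(W + \sqrt{5}\right) = - 4 W - 4 \sqrt{5}$)
$X{\left(S \right)} = -4 - 4 S - 4 \sqrt{5}$ ($X{\left(S \right)} = -4 - \left(4 S + 4 \sqrt{5}\right) = -4 - 4 S - 4 \sqrt{5}$)
$44 \left(-35 + X{\left(-4 + t{\left(-1 \right)} \right)}\right) = 44 \left(-35 - \left(4 + 4 \sqrt{5} + 4 \left(-4 - 6\right)\right)\right) = 44 \left(-35 - \left(-36 + 4 \sqrt{5}\right)\right) = 44 \left(-35 + \left(36 - 4 \sqrt{5}\right)\right) = 44 \left(1 - 4 \sqrt{5}\right) = 44 - 176 \sqrt{5}$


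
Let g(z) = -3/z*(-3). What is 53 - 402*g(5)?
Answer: -3353/5 ≈ -670.60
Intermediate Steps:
g(z) = 9/z
53 - 402*g(5) = 53 - 3618/5 = -3353/5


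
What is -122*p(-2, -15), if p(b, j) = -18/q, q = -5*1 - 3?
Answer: -549/2 ≈ -274.50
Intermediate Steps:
q = -8 (q = -5 - 3 = -8)
p(b, j) = 9/4 (p(b, j) = -18/(-8) = -18*(-⅛) = 9/4)
-122*p(-2, -15) = -122*9/4 = -549/2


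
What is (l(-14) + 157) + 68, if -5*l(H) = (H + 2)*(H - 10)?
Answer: 837/5 ≈ 167.40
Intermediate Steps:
l(H) = -(-10 + H)*(2 + H)/5 (l(H) = -(H + 2)*(H - 10)/5 = -(2 + H)*(-10 + H)/5 = -(-10 + H)*(2 + H)/5)
(l(-14) + 157) + 68 = ((4 - 1/5*(-14)**2 + (8/5)*(-14)) + 157) + 68 = ((4 - 1/5*196 - 112/5) + 157) + 68 = ((4 - 196/5 - 112/5) + 157) + 68 = (-288/5 + 157) + 68 = 497/5 + 68 = 837/5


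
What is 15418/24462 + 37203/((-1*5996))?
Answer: -408806729/73337076 ≈ -5.5744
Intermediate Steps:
15418/24462 + 37203/((-1*5996)) = 15418*(1/24462) + 37203/(-5996) = 7709/12231 + 37203*(-1/5996) = 7709/12231 - 37203/5996 = -408806729/73337076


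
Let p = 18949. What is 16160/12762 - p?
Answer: -120905489/6381 ≈ -18948.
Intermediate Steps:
16160/12762 - p = 16160/12762 - 1*18949 = 16160*(1/12762) - 18949 = 8080/6381 - 18949 = -120905489/6381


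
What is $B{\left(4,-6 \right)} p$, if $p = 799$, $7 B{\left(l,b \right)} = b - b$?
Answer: $0$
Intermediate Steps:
$B{\left(l,b \right)} = 0$ ($B{\left(l,b \right)} = \frac{b - b}{7} = \frac{1}{7} \cdot 0 = 0$)
$B{\left(4,-6 \right)} p = 0 \cdot 799 = 0$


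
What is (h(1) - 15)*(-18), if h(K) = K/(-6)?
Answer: 273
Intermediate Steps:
h(K) = -K/6 (h(K) = K*(-⅙) = -K/6)
(h(1) - 15)*(-18) = (-⅙*1 - 15)*(-18) = (-⅙ - 15)*(-18) = -91/6*(-18) = 273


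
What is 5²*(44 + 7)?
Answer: 1275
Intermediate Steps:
5²*(44 + 7) = 25*51 = 1275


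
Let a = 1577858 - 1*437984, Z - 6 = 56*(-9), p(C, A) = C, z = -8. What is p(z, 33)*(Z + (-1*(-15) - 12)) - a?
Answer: -1135914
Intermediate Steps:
Z = -498 (Z = 6 + 56*(-9) = 6 - 504 = -498)
a = 1139874 (a = 1577858 - 437984 = 1139874)
p(z, 33)*(Z + (-1*(-15) - 12)) - a = -8*(-498 + (-1*(-15) - 12)) - 1*1139874 = -8*(-498 + (15 - 12)) - 1139874 = -8*(-498 + 3) - 1139874 = -8*(-495) - 1139874 = 3960 - 1139874 = -1135914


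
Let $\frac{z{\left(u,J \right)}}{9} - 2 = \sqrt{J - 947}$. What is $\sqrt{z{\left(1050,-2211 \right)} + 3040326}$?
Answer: $3 \sqrt{337816 + i \sqrt{3158}} \approx 1743.7 + 0.14503 i$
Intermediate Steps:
$z{\left(u,J \right)} = 18 + 9 \sqrt{-947 + J}$ ($z{\left(u,J \right)} = 18 + 9 \sqrt{J - 947} = 18 + 9 \sqrt{-947 + J}$)
$\sqrt{z{\left(1050,-2211 \right)} + 3040326} = \sqrt{\left(18 + 9 \sqrt{-947 - 2211}\right) + 3040326} = \sqrt{\left(18 + 9 \sqrt{-3158}\right) + 3040326} = \sqrt{\left(18 + 9 i \sqrt{3158}\right) + 3040326} = \sqrt{3040344 + 9 i \sqrt{3158}}$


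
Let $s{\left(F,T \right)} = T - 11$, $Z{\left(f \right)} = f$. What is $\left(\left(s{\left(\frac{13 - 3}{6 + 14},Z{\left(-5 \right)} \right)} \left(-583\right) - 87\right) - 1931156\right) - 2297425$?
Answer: $-4219340$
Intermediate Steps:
$s{\left(F,T \right)} = -11 + T$ ($s{\left(F,T \right)} = T - 11 = -11 + T$)
$\left(\left(s{\left(\frac{13 - 3}{6 + 14},Z{\left(-5 \right)} \right)} \left(-583\right) - 87\right) - 1931156\right) - 2297425 = \left(\left(\left(-11 - 5\right) \left(-583\right) - 87\right) - 1931156\right) - 2297425 = \left(\left(\left(-16\right) \left(-583\right) - 87\right) - 1931156\right) - 2297425 = \left(\left(9328 - 87\right) - 1931156\right) - 2297425 = \left(9241 - 1931156\right) - 2297425 = -1921915 - 2297425 = -4219340$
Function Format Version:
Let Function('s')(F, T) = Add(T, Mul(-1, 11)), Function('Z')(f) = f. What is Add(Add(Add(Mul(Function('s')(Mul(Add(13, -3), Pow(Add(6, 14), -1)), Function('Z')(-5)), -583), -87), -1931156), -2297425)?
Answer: -4219340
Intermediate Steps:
Function('s')(F, T) = Add(-11, T) (Function('s')(F, T) = Add(T, -11) = Add(-11, T))
Add(Add(Add(Mul(Function('s')(Mul(Add(13, -3), Pow(Add(6, 14), -1)), Function('Z')(-5)), -583), -87), -1931156), -2297425) = Add(Add(Add(Mul(Add(-11, -5), -583), -87), -1931156), -2297425) = Add(Add(Add(Mul(-16, -583), -87), -1931156), -2297425) = Add(Add(Add(9328, -87), -1931156), -2297425) = Add(Add(9241, -1931156), -2297425) = Add(-1921915, -2297425) = -4219340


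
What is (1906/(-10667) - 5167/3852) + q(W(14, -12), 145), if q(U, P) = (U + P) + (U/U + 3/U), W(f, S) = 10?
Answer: 31798983941/205446420 ≈ 154.78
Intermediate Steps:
q(U, P) = 1 + P + U + 3/U (q(U, P) = (P + U) + (1 + 3/U) = 1 + P + U + 3/U)
(1906/(-10667) - 5167/3852) + q(W(14, -12), 145) = (1906/(-10667) - 5167/3852) + (1 + 145 + 10 + 3/10) = (1906*(-1/10667) - 5167*1/3852) + (1 + 145 + 10 + 3*(⅒)) = (-1906/10667 - 5167/3852) + (1 + 145 + 10 + 3/10) = -62458301/41089284 + 1563/10 = 31798983941/205446420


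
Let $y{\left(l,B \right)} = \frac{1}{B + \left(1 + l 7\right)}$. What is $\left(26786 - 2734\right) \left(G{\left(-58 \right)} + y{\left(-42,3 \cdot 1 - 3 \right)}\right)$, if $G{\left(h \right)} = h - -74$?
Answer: $\frac{112731724}{293} \approx 3.8475 \cdot 10^{5}$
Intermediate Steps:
$G{\left(h \right)} = 74 + h$ ($G{\left(h \right)} = h + 74 = 74 + h$)
$y{\left(l,B \right)} = \frac{1}{1 + B + 7 l}$ ($y{\left(l,B \right)} = \frac{1}{B + \left(1 + 7 l\right)} = \frac{1}{1 + B + 7 l}$)
$\left(26786 - 2734\right) \left(G{\left(-58 \right)} + y{\left(-42,3 \cdot 1 - 3 \right)}\right) = \left(26786 - 2734\right) \left(\left(74 - 58\right) + \frac{1}{1 + \left(3 \cdot 1 - 3\right) + 7 \left(-42\right)}\right) = 24052 \left(16 + \frac{1}{1 + \left(3 - 3\right) - 294}\right) = 24052 \left(16 + \frac{1}{1 + 0 - 294}\right) = 24052 \left(16 + \frac{1}{-293}\right) = 24052 \left(16 - \frac{1}{293}\right) = 24052 \cdot \frac{4687}{293} = \frac{112731724}{293}$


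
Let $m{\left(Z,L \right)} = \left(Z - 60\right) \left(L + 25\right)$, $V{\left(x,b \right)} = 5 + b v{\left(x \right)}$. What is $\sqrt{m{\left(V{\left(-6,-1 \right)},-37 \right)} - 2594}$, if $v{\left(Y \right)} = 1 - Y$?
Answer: $5 i \sqrt{74} \approx 43.012 i$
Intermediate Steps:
$V{\left(x,b \right)} = 5 + b \left(1 - x\right)$
$m{\left(Z,L \right)} = \left(-60 + Z\right) \left(25 + L\right)$
$\sqrt{m{\left(V{\left(-6,-1 \right)},-37 \right)} - 2594} = \sqrt{\left(-1500 - -2220 + 25 \left(5 - - (-1 - 6)\right) - 37 \left(5 - - (-1 - 6)\right)\right) - 2594} = \sqrt{\left(-1500 + 2220 + 25 \left(5 - \left(-1\right) \left(-7\right)\right) - 37 \left(5 - \left(-1\right) \left(-7\right)\right)\right) - 2594} = \sqrt{\left(-1500 + 2220 + 25 \left(5 - 7\right) - 37 \left(5 - 7\right)\right) - 2594} = \sqrt{\left(-1500 + 2220 + 25 \left(-2\right) - -74\right) - 2594} = \sqrt{\left(-1500 + 2220 - 50 + 74\right) - 2594} = \sqrt{744 - 2594} = \sqrt{-1850} = 5 i \sqrt{74}$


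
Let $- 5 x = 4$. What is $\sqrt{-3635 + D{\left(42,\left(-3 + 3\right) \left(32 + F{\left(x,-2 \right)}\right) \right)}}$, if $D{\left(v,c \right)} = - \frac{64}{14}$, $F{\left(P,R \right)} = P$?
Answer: $\frac{i \sqrt{178339}}{7} \approx 60.329 i$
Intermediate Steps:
$x = - \frac{4}{5}$ ($x = \left(- \frac{1}{5}\right) 4 = - \frac{4}{5} \approx -0.8$)
$D{\left(v,c \right)} = - \frac{32}{7}$ ($D{\left(v,c \right)} = \left(-64\right) \frac{1}{14} = - \frac{32}{7}$)
$\sqrt{-3635 + D{\left(42,\left(-3 + 3\right) \left(32 + F{\left(x,-2 \right)}\right) \right)}} = \sqrt{-3635 - \frac{32}{7}} = \sqrt{- \frac{25477}{7}} = \frac{i \sqrt{178339}}{7}$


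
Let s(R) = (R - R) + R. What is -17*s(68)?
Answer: -1156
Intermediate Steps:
s(R) = R (s(R) = 0 + R = R)
-17*s(68) = -17*68 = -1156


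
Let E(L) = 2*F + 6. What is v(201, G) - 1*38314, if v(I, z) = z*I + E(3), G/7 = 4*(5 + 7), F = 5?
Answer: 29238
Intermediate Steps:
G = 336 (G = 7*(4*(5 + 7)) = 7*(4*12) = 7*48 = 336)
E(L) = 16 (E(L) = 2*5 + 6 = 10 + 6 = 16)
v(I, z) = 16 + I*z (v(I, z) = z*I + 16 = I*z + 16 = 16 + I*z)
v(201, G) - 1*38314 = (16 + 201*336) - 1*38314 = (16 + 67536) - 38314 = 67552 - 38314 = 29238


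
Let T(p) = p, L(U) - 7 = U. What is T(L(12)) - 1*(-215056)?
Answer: 215075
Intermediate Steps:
L(U) = 7 + U
T(L(12)) - 1*(-215056) = (7 + 12) - 1*(-215056) = 19 + 215056 = 215075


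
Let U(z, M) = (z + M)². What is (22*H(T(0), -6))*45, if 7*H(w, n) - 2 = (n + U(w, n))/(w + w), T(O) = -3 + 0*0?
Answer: -1485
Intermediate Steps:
U(z, M) = (M + z)²
T(O) = -3 (T(O) = -3 + 0 = -3)
H(w, n) = 2/7 + (n + (n + w)²)/(14*w) (H(w, n) = 2/7 + ((n + (n + w)²)/(w + w))/7 = 2/7 + ((n + (n + w)²)/((2*w)))/7 = 2/7 + ((n + (n + w)²)*(1/(2*w)))/7 = 2/7 + ((n + (n + w)²)/(2*w))/7 = 2/7 + (n + (n + w)²)/(14*w))
(22*H(T(0), -6))*45 = (22*((1/14)*(-6 + (-6 - 3)² + 4*(-3))/(-3)))*45 = (22*((1/14)*(-⅓)*(-6 + (-9)² - 12)))*45 = (22*((1/14)*(-⅓)*(-6 + 81 - 12)))*45 = (22*((1/14)*(-⅓)*63))*45 = (22*(-3/2))*45 = -33*45 = -1485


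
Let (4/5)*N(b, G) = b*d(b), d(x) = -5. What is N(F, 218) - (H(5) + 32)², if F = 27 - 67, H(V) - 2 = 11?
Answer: -1775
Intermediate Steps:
H(V) = 13 (H(V) = 2 + 11 = 13)
F = -40
N(b, G) = -25*b/4 (N(b, G) = 5*(b*(-5))/4 = 5*(-5*b)/4 = -25*b/4)
N(F, 218) - (H(5) + 32)² = -25/4*(-40) - (13 + 32)² = 250 - 1*45² = 250 - 1*2025 = 250 - 2025 = -1775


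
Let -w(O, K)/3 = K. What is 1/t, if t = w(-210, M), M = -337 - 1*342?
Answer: 1/2037 ≈ 0.00049092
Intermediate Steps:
M = -679 (M = -337 - 342 = -679)
w(O, K) = -3*K
t = 2037 (t = -3*(-679) = 2037)
1/t = 1/2037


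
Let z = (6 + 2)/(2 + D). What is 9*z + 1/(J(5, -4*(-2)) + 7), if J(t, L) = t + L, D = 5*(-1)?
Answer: -479/20 ≈ -23.950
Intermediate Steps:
D = -5
J(t, L) = L + t
z = -8/3 (z = (6 + 2)/(2 - 5) = 8/(-3) = 8*(-⅓) = -8/3 ≈ -2.6667)
9*z + 1/(J(5, -4*(-2)) + 7) = 9*(-8/3) + 1/((-4*(-2) + 5) + 7) = -24 + 1/((8 + 5) + 7) = -24 + 1/(13 + 7) = -24 + 1/20 = -479/20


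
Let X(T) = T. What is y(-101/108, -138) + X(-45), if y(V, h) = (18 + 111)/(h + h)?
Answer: -4183/92 ≈ -45.467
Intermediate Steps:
y(V, h) = 129/(2*h) (y(V, h) = 129/((2*h)) = 129*(1/(2*h)) = 129/(2*h))
y(-101/108, -138) + X(-45) = (129/2)/(-138) - 45 = (129/2)*(-1/138) - 45 = -43/92 - 45 = -4183/92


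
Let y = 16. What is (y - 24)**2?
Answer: 64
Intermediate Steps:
(y - 24)**2 = (16 - 24)**2 = (-8)**2 = 64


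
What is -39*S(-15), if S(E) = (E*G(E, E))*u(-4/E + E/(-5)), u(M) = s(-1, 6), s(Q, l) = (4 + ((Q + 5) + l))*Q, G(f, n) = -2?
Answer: 16380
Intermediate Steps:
s(Q, l) = Q*(9 + Q + l) (s(Q, l) = (4 + ((5 + Q) + l))*Q = (4 + (5 + Q + l))*Q = (9 + Q + l)*Q = Q*(9 + Q + l))
u(M) = -14 (u(M) = -(9 - 1 + 6) = -1*14 = -14)
S(E) = 28*E (S(E) = (E*(-2))*(-14) = -2*E*(-14) = 28*E)
-39*S(-15) = -1092*(-15) = -39*(-420) = 16380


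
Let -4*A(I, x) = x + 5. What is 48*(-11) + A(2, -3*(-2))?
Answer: -2123/4 ≈ -530.75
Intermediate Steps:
A(I, x) = -5/4 - x/4 (A(I, x) = -(x + 5)/4 = -(5 + x)/4 = -5/4 - x/4)
48*(-11) + A(2, -3*(-2)) = 48*(-11) + (-5/4 - (-3)*(-2)/4) = -528 + (-5/4 - ¼*6) = -528 + (-5/4 - 3/2) = -528 - 11/4 = -2123/4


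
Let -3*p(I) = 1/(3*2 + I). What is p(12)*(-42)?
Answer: 7/9 ≈ 0.77778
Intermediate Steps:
p(I) = -1/(3*(6 + I)) (p(I) = -1/(3*(3*2 + I)) = -1/(3*(6 + I)))
p(12)*(-42) = -1/(18 + 3*12)*(-42) = -1/(18 + 36)*(-42) = -1/54*(-42) = 7/9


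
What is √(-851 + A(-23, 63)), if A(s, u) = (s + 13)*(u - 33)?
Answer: I*√1151 ≈ 33.926*I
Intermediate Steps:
A(s, u) = (-33 + u)*(13 + s) (A(s, u) = (13 + s)*(-33 + u) = (-33 + u)*(13 + s))
√(-851 + A(-23, 63)) = √(-851 + (-429 - 33*(-23) + 13*63 - 23*63)) = √(-851 + (-429 + 759 + 819 - 1449)) = √(-851 - 300) = √(-1151) = I*√1151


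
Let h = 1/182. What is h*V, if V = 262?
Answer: 131/91 ≈ 1.4396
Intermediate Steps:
h = 1/182 ≈ 0.0054945
h*V = (1/182)*262 = 131/91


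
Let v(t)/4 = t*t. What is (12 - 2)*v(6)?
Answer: 1440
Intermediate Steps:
v(t) = 4*t² (v(t) = 4*(t*t) = 4*t²)
(12 - 2)*v(6) = (12 - 2)*(4*6²) = 10*(4*36) = 10*144 = 1440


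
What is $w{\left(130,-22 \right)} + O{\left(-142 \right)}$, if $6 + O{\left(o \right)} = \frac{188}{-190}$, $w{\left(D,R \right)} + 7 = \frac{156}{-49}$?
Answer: $- \frac{79941}{4655} \approx -17.173$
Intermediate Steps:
$w{\left(D,R \right)} = - \frac{499}{49}$ ($w{\left(D,R \right)} = -7 + \frac{156}{-49} = -7 + 156 \left(- \frac{1}{49}\right) = -7 - \frac{156}{49} = - \frac{499}{49}$)
$O{\left(o \right)} = - \frac{664}{95}$ ($O{\left(o \right)} = -6 + \frac{188}{-190} = -6 + 188 \left(- \frac{1}{190}\right) = -6 - \frac{94}{95} = - \frac{664}{95}$)
$w{\left(130,-22 \right)} + O{\left(-142 \right)} = - \frac{499}{49} - \frac{664}{95} = - \frac{79941}{4655}$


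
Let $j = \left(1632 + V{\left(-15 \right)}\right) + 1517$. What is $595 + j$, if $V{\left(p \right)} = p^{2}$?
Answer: $3969$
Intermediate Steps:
$j = 3374$ ($j = \left(1632 + \left(-15\right)^{2}\right) + 1517 = \left(1632 + 225\right) + 1517 = 1857 + 1517 = 3374$)
$595 + j = 595 + 3374 = 3969$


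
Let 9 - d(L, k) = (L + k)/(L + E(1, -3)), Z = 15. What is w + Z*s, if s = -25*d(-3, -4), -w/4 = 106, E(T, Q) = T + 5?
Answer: -4674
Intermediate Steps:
E(T, Q) = 5 + T
w = -424 (w = -4*106 = -424)
d(L, k) = 9 - (L + k)/(6 + L) (d(L, k) = 9 - (L + k)/(L + (5 + 1)) = 9 - (L + k)/(L + 6) = 9 - (L + k)/(6 + L))
s = -850/3 (s = -25*(54 - 1*(-4) + 8*(-3))/(6 - 3) = -25*(54 + 4 - 24)/3 = -25*34/3 = -850/3 ≈ -283.33)
w + Z*s = -424 + 15*(-850/3) = -424 - 4250 = -4674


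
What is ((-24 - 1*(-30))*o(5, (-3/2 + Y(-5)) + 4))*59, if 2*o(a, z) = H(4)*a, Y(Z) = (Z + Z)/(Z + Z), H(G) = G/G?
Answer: 885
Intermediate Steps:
H(G) = 1
Y(Z) = 1 (Y(Z) = (2*Z)/((2*Z)) = (2*Z)*(1/(2*Z)) = 1)
o(a, z) = a/2 (o(a, z) = (1*a)/2 = a/2)
((-24 - 1*(-30))*o(5, (-3/2 + Y(-5)) + 4))*59 = ((-24 - 1*(-30))*((1/2)*5))*59 = ((-24 + 30)*(5/2))*59 = (6*(5/2))*59 = 15*59 = 885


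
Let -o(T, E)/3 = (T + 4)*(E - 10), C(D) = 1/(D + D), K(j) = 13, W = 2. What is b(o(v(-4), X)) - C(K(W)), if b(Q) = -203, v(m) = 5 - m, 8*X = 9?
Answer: -5279/26 ≈ -203.04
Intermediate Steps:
X = 9/8 (X = (1/8)*9 = 9/8 ≈ 1.1250)
C(D) = 1/(2*D)
o(T, E) = -3*(-10 + E)*(4 + T) (o(T, E) = -3*(T + 4)*(E - 10) = -3*(4 + T)*(-10 + E) = -3*(-10 + E)*(4 + T))
b(o(v(-4), X)) - C(K(W)) = -203 - 1/(2*13) = -203 - 1*1/26 = -203 - 1/26 = -5279/26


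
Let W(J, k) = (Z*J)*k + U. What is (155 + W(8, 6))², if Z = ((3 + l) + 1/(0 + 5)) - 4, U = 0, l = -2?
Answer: 10609/25 ≈ 424.36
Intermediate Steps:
Z = -14/5 (Z = ((3 - 2) + 1/(0 + 5)) - 4 = (1 + 1/5) - 4 = (1 + ⅕) - 4 = 6/5 - 4 = -14/5 ≈ -2.8000)
W(J, k) = -14*J*k/5 (W(J, k) = (-14*J/5)*k + 0 = -14*J*k/5 + 0 = -14*J*k/5)
(155 + W(8, 6))² = (155 - 14/5*8*6)² = (155 - 672/5)² = (103/5)² = 10609/25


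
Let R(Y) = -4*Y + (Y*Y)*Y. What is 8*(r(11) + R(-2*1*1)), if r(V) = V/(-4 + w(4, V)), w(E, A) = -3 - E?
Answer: -8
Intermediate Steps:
r(V) = -V/11 (r(V) = V/(-4 + (-3 - 1*4)) = V/(-4 + (-3 - 4)) = V/(-4 - 7) = V/(-11) = V*(-1/11) = -V/11)
R(Y) = Y³ - 4*Y (R(Y) = -4*Y + Y²*Y = -4*Y + Y³ = Y³ - 4*Y)
8*(r(11) + R(-2*1*1)) = 8*(-1/11*11 + (-2*1*1)*(-4 + (-2*1*1)²)) = 8*(-1 + (-2*1)*(-4 + (-2*1)²)) = 8*(-1 - 2*(-4 + (-2)²)) = 8*(-1 - 2*(-4 + 4)) = 8*(-1 - 2*0) = 8*(-1 + 0) = 8*(-1) = -8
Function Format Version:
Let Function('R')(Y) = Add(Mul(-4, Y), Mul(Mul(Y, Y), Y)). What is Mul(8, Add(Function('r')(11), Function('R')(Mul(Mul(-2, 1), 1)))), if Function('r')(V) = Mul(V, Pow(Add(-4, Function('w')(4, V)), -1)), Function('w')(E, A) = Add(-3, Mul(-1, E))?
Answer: -8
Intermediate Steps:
Function('r')(V) = Mul(Rational(-1, 11), V) (Function('r')(V) = Mul(V, Pow(Add(-4, Add(-3, Mul(-1, 4))), -1)) = Mul(V, Pow(Add(-4, Add(-3, -4)), -1)) = Mul(V, Pow(Add(-4, -7), -1)) = Mul(V, Pow(-11, -1)) = Mul(V, Rational(-1, 11)) = Mul(Rational(-1, 11), V))
Function('R')(Y) = Add(Pow(Y, 3), Mul(-4, Y)) (Function('R')(Y) = Add(Mul(-4, Y), Mul(Pow(Y, 2), Y)) = Add(Mul(-4, Y), Pow(Y, 3)) = Add(Pow(Y, 3), Mul(-4, Y)))
Mul(8, Add(Function('r')(11), Function('R')(Mul(Mul(-2, 1), 1)))) = Mul(8, Add(Mul(Rational(-1, 11), 11), Mul(Mul(Mul(-2, 1), 1), Add(-4, Pow(Mul(Mul(-2, 1), 1), 2))))) = Mul(8, Add(-1, Mul(Mul(-2, 1), Add(-4, Pow(Mul(-2, 1), 2))))) = Mul(8, Add(-1, Mul(-2, Add(-4, Pow(-2, 2))))) = Mul(8, Add(-1, Mul(-2, Add(-4, 4)))) = Mul(8, Add(-1, Mul(-2, 0))) = Mul(8, Add(-1, 0)) = Mul(8, -1) = -8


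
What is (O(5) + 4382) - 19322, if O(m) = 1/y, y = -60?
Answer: -896401/60 ≈ -14940.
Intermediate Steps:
O(m) = -1/60 (O(m) = 1/(-60) = -1/60)
(O(5) + 4382) - 19322 = (-1/60 + 4382) - 19322 = 262919/60 - 19322 = -896401/60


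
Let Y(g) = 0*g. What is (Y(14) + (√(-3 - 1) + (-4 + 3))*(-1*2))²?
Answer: -12 - 16*I ≈ -12.0 - 16.0*I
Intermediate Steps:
Y(g) = 0
(Y(14) + (√(-3 - 1) + (-4 + 3))*(-1*2))² = (0 + (√(-3 - 1) + (-4 + 3))*(-1*2))² = (0 + (√(-4) - 1)*(-2))² = (0 + (2*I - 1)*(-2))² = (0 + (-1 + 2*I)*(-2))² = (0 + (2 - 4*I))² = (2 - 4*I)²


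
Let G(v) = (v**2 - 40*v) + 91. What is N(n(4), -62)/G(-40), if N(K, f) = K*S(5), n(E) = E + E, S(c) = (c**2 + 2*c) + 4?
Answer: 104/1097 ≈ 0.094804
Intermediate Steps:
S(c) = 4 + c**2 + 2*c
G(v) = 91 + v**2 - 40*v
n(E) = 2*E
N(K, f) = 39*K (N(K, f) = K*(4 + 5**2 + 2*5) = K*(4 + 25 + 10) = K*39 = 39*K)
N(n(4), -62)/G(-40) = (39*(2*4))/(91 + (-40)**2 - 40*(-40)) = (39*8)/(91 + 1600 + 1600) = 312/3291 = 312*(1/3291) = 104/1097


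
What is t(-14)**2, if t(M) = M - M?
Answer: 0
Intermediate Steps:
t(M) = 0
t(-14)**2 = 0**2 = 0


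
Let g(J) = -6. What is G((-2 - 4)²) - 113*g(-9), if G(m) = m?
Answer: 714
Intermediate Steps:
G((-2 - 4)²) - 113*g(-9) = (-2 - 4)² - 113*(-6) = (-6)² + 678 = 36 + 678 = 714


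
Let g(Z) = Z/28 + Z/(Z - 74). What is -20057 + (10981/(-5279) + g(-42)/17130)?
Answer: -17534637129629/874149610 ≈ -20059.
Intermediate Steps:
g(Z) = Z/28 + Z/(-74 + Z) (g(Z) = Z*(1/28) + Z/(-74 + Z) = Z/28 + Z/(-74 + Z))
-20057 + (10981/(-5279) + g(-42)/17130) = -20057 + (10981/(-5279) + ((1/28)*(-42)*(-46 - 42)/(-74 - 42))/17130) = -20057 + (10981*(-1/5279) + ((1/28)*(-42)*(-88)/(-116))*(1/17130)) = -20057 + (-10981/5279 + ((1/28)*(-42)*(-1/116)*(-88))*(1/17130)) = -20057 + (-10981/5279 - 33/29*1/17130) = -20057 + (-10981/5279 - 11/165590) = -20057 - 1818401859/874149610 = -17534637129629/874149610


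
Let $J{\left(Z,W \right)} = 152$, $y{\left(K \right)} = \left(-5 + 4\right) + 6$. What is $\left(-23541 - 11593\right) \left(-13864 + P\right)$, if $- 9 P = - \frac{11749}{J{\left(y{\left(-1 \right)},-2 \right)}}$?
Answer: $\frac{332968484101}{684} \approx 4.868 \cdot 10^{8}$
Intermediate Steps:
$y{\left(K \right)} = 5$ ($y{\left(K \right)} = -1 + 6 = 5$)
$P = \frac{11749}{1368}$ ($P = - \frac{\left(-11749\right) \frac{1}{152}}{9} = \left(- \frac{1}{9}\right) \left(- \frac{11749}{152}\right) = \frac{11749}{1368} \approx 8.5885$)
$\left(-23541 - 11593\right) \left(-13864 + P\right) = \left(-23541 - 11593\right) \left(-13864 + \frac{11749}{1368}\right) = \left(-35134\right) \left(- \frac{18954203}{1368}\right) = \frac{332968484101}{684}$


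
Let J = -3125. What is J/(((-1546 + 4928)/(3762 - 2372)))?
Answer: -2171875/1691 ≈ -1284.4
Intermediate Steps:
J/(((-1546 + 4928)/(3762 - 2372))) = -3125*(3762 - 2372)/(-1546 + 4928) = -3125/(3382/1390) = -3125/(3382*(1/1390)) = -3125/1691/695 = -3125*695/1691 = -2171875/1691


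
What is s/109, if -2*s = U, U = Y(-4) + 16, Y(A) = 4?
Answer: -10/109 ≈ -0.091743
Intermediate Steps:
U = 20 (U = 4 + 16 = 20)
s = -10 (s = -½*20 = -10)
s/109 = -10/109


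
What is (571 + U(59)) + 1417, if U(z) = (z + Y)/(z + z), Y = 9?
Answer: 117326/59 ≈ 1988.6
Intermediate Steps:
U(z) = (9 + z)/(2*z) (U(z) = (z + 9)/(z + z) = (9 + z)/((2*z)) = (9 + z)*(1/(2*z)) = (9 + z)/(2*z))
(571 + U(59)) + 1417 = (571 + (1/2)*(9 + 59)/59) + 1417 = (571 + (1/2)*(1/59)*68) + 1417 = (571 + 34/59) + 1417 = 33723/59 + 1417 = 117326/59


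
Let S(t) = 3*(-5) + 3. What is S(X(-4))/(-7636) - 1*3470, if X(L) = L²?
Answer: -6624227/1909 ≈ -3470.0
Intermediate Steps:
S(t) = -12 (S(t) = -15 + 3 = -12)
S(X(-4))/(-7636) - 1*3470 = -12/(-7636) - 1*3470 = -12*(-1/7636) - 3470 = 3/1909 - 3470 = -6624227/1909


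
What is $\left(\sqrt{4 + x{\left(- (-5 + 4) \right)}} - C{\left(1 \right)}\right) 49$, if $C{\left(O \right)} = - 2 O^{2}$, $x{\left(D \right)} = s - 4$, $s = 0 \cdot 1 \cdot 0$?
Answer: $98$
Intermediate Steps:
$s = 0$ ($s = 0 \cdot 0 = 0$)
$x{\left(D \right)} = -4$ ($x{\left(D \right)} = 0 - 4 = -4$)
$\left(\sqrt{4 + x{\left(- (-5 + 4) \right)}} - C{\left(1 \right)}\right) 49 = \left(\sqrt{4 - 4} - - 2 \cdot 1^{2}\right) 49 = \left(\sqrt{0} - \left(-2\right) 1\right) 49 = \left(0 - -2\right) 49 = \left(0 + 2\right) 49 = 2 \cdot 49 = 98$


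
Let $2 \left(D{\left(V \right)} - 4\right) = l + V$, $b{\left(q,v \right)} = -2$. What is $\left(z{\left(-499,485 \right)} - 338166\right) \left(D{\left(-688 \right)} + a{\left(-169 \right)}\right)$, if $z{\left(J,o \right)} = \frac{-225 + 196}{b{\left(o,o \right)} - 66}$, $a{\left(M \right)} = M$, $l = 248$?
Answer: $\frac{8853174715}{68} \approx 1.3019 \cdot 10^{8}$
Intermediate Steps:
$z{\left(J,o \right)} = \frac{29}{68}$ ($z{\left(J,o \right)} = \frac{-225 + 196}{-2 - 66} = - \frac{29}{-68} = \left(-29\right) \left(- \frac{1}{68}\right) = \frac{29}{68}$)
$D{\left(V \right)} = 128 + \frac{V}{2}$ ($D{\left(V \right)} = 4 + \frac{248 + V}{2} = 4 + \left(124 + \frac{V}{2}\right) = 128 + \frac{V}{2}$)
$\left(z{\left(-499,485 \right)} - 338166\right) \left(D{\left(-688 \right)} + a{\left(-169 \right)}\right) = \left(\frac{29}{68} - 338166\right) \left(\left(128 + \frac{1}{2} \left(-688\right)\right) - 169\right) = - \frac{22995259 \left(\left(128 - 344\right) - 169\right)}{68} = - \frac{22995259 \left(-216 - 169\right)}{68} = \left(- \frac{22995259}{68}\right) \left(-385\right) = \frac{8853174715}{68}$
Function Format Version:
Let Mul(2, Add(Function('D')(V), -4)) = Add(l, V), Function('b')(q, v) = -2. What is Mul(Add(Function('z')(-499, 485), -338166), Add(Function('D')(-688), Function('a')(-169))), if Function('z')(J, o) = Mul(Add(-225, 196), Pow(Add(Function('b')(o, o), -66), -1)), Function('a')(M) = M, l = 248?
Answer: Rational(8853174715, 68) ≈ 1.3019e+8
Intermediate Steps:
Function('z')(J, o) = Rational(29, 68) (Function('z')(J, o) = Mul(Add(-225, 196), Pow(Add(-2, -66), -1)) = Mul(-29, Pow(-68, -1)) = Mul(-29, Rational(-1, 68)) = Rational(29, 68))
Function('D')(V) = Add(128, Mul(Rational(1, 2), V)) (Function('D')(V) = Add(4, Mul(Rational(1, 2), Add(248, V))) = Add(4, Add(124, Mul(Rational(1, 2), V))) = Add(128, Mul(Rational(1, 2), V)))
Mul(Add(Function('z')(-499, 485), -338166), Add(Function('D')(-688), Function('a')(-169))) = Mul(Add(Rational(29, 68), -338166), Add(Add(128, Mul(Rational(1, 2), -688)), -169)) = Mul(Rational(-22995259, 68), Add(Add(128, -344), -169)) = Mul(Rational(-22995259, 68), Add(-216, -169)) = Mul(Rational(-22995259, 68), -385) = Rational(8853174715, 68)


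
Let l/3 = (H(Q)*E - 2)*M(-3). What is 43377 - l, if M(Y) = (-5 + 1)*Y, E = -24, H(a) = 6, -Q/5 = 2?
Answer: 48633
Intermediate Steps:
Q = -10 (Q = -5*2 = -10)
M(Y) = -4*Y
l = -5256 (l = 3*((6*(-24) - 2)*(-4*(-3))) = 3*((-144 - 2)*12) = 3*(-146*12) = 3*(-1752) = -5256)
43377 - l = 43377 - 1*(-5256) = 43377 + 5256 = 48633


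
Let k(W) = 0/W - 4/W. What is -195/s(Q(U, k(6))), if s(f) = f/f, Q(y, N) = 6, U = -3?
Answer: -195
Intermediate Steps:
k(W) = -4/W (k(W) = 0 - 4/W = -4/W)
s(f) = 1
-195/s(Q(U, k(6))) = -195/1 = -195*1 = -195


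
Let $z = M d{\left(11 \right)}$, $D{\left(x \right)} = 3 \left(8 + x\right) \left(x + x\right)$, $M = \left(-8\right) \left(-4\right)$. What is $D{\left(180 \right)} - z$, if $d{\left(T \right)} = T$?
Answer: $202688$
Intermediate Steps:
$M = 32$
$D{\left(x \right)} = 2 x \left(24 + 3 x\right)$ ($D{\left(x \right)} = \left(24 + 3 x\right) 2 x = 2 x \left(24 + 3 x\right)$)
$z = 352$ ($z = 32 \cdot 11 = 352$)
$D{\left(180 \right)} - z = 6 \cdot 180 \left(8 + 180\right) - 352 = 6 \cdot 180 \cdot 188 - 352 = 203040 - 352 = 202688$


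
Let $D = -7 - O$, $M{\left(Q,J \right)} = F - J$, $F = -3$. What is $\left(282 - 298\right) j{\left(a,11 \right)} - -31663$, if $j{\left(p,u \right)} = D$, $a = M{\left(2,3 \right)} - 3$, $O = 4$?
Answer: $31839$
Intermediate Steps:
$M{\left(Q,J \right)} = -3 - J$
$a = -9$ ($a = \left(-3 - 3\right) - 3 = -6 - 3 = -9$)
$D = -11$ ($D = -7 - 4 = -11$)
$j{\left(p,u \right)} = -11$
$\left(282 - 298\right) j{\left(a,11 \right)} - -31663 = \left(282 - 298\right) \left(-11\right) - -31663 = \left(-16\right) \left(-11\right) + 31663 = 176 + 31663 = 31839$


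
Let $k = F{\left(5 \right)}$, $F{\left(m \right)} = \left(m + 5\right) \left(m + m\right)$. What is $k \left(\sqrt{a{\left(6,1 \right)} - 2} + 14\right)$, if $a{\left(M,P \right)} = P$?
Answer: $1400 + 100 i \approx 1400.0 + 100.0 i$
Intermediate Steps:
$F{\left(m \right)} = 2 m \left(5 + m\right)$ ($F{\left(m \right)} = \left(5 + m\right) 2 m = 2 m \left(5 + m\right)$)
$k = 100$ ($k = 2 \cdot 5 \left(5 + 5\right) = 2 \cdot 5 \cdot 10 = 100$)
$k \left(\sqrt{a{\left(6,1 \right)} - 2} + 14\right) = 100 \left(\sqrt{1 - 2} + 14\right) = 100 \left(\sqrt{-1} + 14\right) = 100 \left(i + 14\right) = 100 \left(14 + i\right) = 1400 + 100 i$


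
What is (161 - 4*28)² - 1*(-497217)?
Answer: 499618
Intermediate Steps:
(161 - 4*28)² - 1*(-497217) = (161 - 112)² + 497217 = 49² + 497217 = 2401 + 497217 = 499618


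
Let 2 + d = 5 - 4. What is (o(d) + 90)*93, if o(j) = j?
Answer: 8277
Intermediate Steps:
d = -1 (d = -2 + (5 - 4) = -2 + 1 = -1)
(o(d) + 90)*93 = (-1 + 90)*93 = 89*93 = 8277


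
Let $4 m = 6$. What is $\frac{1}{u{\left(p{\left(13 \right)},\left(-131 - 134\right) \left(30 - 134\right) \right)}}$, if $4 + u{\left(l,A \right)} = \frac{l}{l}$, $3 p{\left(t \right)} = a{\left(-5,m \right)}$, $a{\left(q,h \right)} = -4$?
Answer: $- \frac{1}{3} \approx -0.33333$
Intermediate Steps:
$m = \frac{3}{2}$ ($m = \frac{1}{4} \cdot 6 = \frac{3}{2} \approx 1.5$)
$p{\left(t \right)} = - \frac{4}{3}$ ($p{\left(t \right)} = \frac{1}{3} \left(-4\right) = - \frac{4}{3}$)
$u{\left(l,A \right)} = -3$ ($u{\left(l,A \right)} = -4 + \frac{l}{l} = -4 + 1 = -3$)
$\frac{1}{u{\left(p{\left(13 \right)},\left(-131 - 134\right) \left(30 - 134\right) \right)}} = \frac{1}{-3} = - \frac{1}{3}$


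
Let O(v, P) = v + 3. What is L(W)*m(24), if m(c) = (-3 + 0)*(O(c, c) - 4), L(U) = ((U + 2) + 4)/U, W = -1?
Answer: 345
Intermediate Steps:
O(v, P) = 3 + v
L(U) = (6 + U)/U (L(U) = ((2 + U) + 4)/U = (6 + U)/U)
m(c) = 3 - 3*c (m(c) = (-3 + 0)*((3 + c) - 4) = -3*(-1 + c) = 3 - 3*c)
L(W)*m(24) = ((6 - 1)/(-1))*(3 - 3*24) = (-1*5)*(3 - 72) = -5*(-69) = 345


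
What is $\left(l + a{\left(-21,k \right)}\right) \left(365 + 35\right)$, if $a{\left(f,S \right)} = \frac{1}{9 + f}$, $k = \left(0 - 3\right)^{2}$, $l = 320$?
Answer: $\frac{383900}{3} \approx 1.2797 \cdot 10^{5}$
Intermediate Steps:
$k = 9$ ($k = \left(-3\right)^{2} = 9$)
$\left(l + a{\left(-21,k \right)}\right) \left(365 + 35\right) = \left(320 + \frac{1}{9 - 21}\right) \left(365 + 35\right) = \left(320 + \frac{1}{-12}\right) 400 = \left(320 - \frac{1}{12}\right) 400 = \frac{3839}{12} \cdot 400 = \frac{383900}{3}$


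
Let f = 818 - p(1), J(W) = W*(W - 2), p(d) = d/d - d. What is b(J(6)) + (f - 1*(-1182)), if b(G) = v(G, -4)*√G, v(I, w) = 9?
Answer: 2000 + 18*√6 ≈ 2044.1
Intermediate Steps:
p(d) = 1 - d
J(W) = W*(-2 + W)
f = 818 (f = 818 - (1 - 1*1) = 818 - (1 - 1) = 818 - 1*0 = 818 + 0 = 818)
b(G) = 9*√G
b(J(6)) + (f - 1*(-1182)) = 9*√(6*(-2 + 6)) + (818 - 1*(-1182)) = 9*√(6*4) + (818 + 1182) = 9*√24 + 2000 = 9*(2*√6) + 2000 = 18*√6 + 2000 = 2000 + 18*√6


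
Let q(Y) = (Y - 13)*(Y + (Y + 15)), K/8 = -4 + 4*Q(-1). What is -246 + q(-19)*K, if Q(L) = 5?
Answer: 93962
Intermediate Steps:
K = 128 (K = 8*(-4 + 4*5) = 8*(-4 + 20) = 8*16 = 128)
q(Y) = (-13 + Y)*(15 + 2*Y) (q(Y) = (-13 + Y)*(Y + (15 + Y)) = (-13 + Y)*(15 + 2*Y))
-246 + q(-19)*K = -246 + (-195 - 11*(-19) + 2*(-19)²)*128 = -246 + (-195 + 209 + 2*361)*128 = -246 + (-195 + 209 + 722)*128 = -246 + 736*128 = -246 + 94208 = 93962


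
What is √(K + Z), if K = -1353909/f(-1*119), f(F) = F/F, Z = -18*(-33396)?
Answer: I*√752781 ≈ 867.63*I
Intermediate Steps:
Z = 601128
f(F) = 1
K = -1353909 (K = -1353909/1 = -1353909*1 = -1353909)
√(K + Z) = √(-1353909 + 601128) = √(-752781) = I*√752781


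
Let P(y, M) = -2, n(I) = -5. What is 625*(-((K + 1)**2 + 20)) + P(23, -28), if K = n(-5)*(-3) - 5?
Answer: -88127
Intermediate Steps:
K = 10 (K = -5*(-3) - 5 = 15 - 5 = 10)
625*(-((K + 1)**2 + 20)) + P(23, -28) = 625*(-((10 + 1)**2 + 20)) - 2 = 625*(-(11**2 + 20)) - 2 = 625*(-(121 + 20)) - 2 = 625*(-1*141) - 2 = 625*(-141) - 2 = -88125 - 2 = -88127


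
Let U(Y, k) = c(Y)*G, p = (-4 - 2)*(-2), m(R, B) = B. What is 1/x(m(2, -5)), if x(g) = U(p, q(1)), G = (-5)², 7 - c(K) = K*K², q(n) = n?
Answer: -1/43025 ≈ -2.3242e-5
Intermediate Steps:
c(K) = 7 - K³ (c(K) = 7 - K*K² = 7 - K³)
G = 25
p = 12 (p = -6*(-2) = 12)
U(Y, k) = 175 - 25*Y³ (U(Y, k) = (7 - Y³)*25 = 175 - 25*Y³)
x(g) = -43025 (x(g) = 175 - 25*12³ = 175 - 25*1728 = 175 - 43200 = -43025)
1/x(m(2, -5)) = 1/(-43025) = -1/43025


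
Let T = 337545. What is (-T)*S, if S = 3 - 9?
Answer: 2025270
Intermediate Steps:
S = -6
(-T)*S = -1*337545*(-6) = -337545*(-6) = 2025270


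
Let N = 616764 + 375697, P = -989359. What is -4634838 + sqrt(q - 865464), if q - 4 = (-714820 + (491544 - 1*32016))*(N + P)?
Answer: -4634838 + 2*I*sqrt(198195311) ≈ -4.6348e+6 + 28156.0*I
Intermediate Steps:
N = 992461
q = -791915780 (q = 4 + (-714820 + (491544 - 1*32016))*(992461 - 989359) = 4 + (-714820 + (491544 - 32016))*3102 = 4 + (-714820 + 459528)*3102 = 4 - 255292*3102 = 4 - 791915784 = -791915780)
-4634838 + sqrt(q - 865464) = -4634838 + sqrt(-791915780 - 865464) = -4634838 + sqrt(-792781244) = -4634838 + 2*I*sqrt(198195311)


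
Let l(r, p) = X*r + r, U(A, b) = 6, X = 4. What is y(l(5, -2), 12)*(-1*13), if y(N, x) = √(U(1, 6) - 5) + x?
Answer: -169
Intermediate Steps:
l(r, p) = 5*r (l(r, p) = 4*r + r = 5*r)
y(N, x) = 1 + x (y(N, x) = √(6 - 5) + x = √1 + x = 1 + x)
y(l(5, -2), 12)*(-1*13) = (1 + 12)*(-1*13) = 13*(-13) = -169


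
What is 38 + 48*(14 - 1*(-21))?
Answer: 1718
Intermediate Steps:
38 + 48*(14 - 1*(-21)) = 38 + 48*(14 + 21) = 38 + 48*35 = 38 + 1680 = 1718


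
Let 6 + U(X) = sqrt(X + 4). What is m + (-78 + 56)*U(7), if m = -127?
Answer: 5 - 22*sqrt(11) ≈ -67.966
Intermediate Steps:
U(X) = -6 + sqrt(4 + X) (U(X) = -6 + sqrt(X + 4) = -6 + sqrt(4 + X))
m + (-78 + 56)*U(7) = -127 + (-78 + 56)*(-6 + sqrt(4 + 7)) = -127 - 22*(-6 + sqrt(11)) = -127 + (132 - 22*sqrt(11)) = 5 - 22*sqrt(11)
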